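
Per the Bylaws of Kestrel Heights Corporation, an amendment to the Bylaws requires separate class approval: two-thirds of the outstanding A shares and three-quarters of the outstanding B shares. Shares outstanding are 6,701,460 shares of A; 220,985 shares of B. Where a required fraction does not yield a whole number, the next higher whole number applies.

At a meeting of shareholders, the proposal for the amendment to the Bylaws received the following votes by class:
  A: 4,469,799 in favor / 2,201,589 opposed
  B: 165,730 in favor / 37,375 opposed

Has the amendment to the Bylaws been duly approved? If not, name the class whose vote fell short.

A: 2/3 of 6701460 = 4467640; 4,467,640 required, 4,469,799 in favor — approved.
B: 3/4 of 220985 = 165738.75, rounded up to 165739; 165,739 required, 165,730 in favor — not approved.

Not approved — the B shares did not give the required vote.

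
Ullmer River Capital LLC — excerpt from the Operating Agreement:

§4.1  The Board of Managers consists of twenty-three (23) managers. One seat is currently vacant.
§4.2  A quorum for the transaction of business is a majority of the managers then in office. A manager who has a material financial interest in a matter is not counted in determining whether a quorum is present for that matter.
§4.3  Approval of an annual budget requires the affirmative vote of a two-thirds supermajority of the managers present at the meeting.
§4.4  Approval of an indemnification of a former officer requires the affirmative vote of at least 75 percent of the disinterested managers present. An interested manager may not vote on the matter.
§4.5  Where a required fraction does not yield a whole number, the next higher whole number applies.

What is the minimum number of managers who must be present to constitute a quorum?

A majority of 22 is 12.

12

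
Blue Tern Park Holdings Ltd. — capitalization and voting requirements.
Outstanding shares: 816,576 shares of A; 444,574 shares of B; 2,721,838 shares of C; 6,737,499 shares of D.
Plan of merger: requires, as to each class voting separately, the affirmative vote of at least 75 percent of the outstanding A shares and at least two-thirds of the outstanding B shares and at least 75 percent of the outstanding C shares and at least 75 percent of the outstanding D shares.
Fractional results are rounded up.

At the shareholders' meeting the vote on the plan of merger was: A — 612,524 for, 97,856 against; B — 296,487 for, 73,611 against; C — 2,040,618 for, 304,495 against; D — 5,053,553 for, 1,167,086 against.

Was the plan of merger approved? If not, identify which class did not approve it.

Not approved — the C shares did not give the required vote.

A: 3/4 of 816576 = 612432; 612,432 required, 612,524 in favor — approved.
B: 2/3 of 444574 = 296382.67, rounded up to 296383; 296,383 required, 296,487 in favor — approved.
C: 3/4 of 2721838 = 2041378.50, rounded up to 2041379; 2,041,379 required, 2,040,618 in favor — not approved.
D: 3/4 of 6737499 = 5053124.25, rounded up to 5053125; 5,053,125 required, 5,053,553 in favor — approved.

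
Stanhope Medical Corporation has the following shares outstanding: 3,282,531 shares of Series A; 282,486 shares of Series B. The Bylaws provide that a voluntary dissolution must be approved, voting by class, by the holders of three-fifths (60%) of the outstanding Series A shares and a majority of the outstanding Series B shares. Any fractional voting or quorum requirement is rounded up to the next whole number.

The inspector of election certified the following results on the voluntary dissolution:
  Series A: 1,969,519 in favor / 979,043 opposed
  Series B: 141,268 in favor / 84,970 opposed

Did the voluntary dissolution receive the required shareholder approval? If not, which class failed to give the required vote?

Approved — every class gave the required vote.

Series A: 3/5 of 3282531 = 1969518.60, rounded up to 1969519; 1,969,519 required, 1,969,519 in favor — approved.
Series B: a majority of 282486 is 141244; 141,244 required, 141,268 in favor — approved.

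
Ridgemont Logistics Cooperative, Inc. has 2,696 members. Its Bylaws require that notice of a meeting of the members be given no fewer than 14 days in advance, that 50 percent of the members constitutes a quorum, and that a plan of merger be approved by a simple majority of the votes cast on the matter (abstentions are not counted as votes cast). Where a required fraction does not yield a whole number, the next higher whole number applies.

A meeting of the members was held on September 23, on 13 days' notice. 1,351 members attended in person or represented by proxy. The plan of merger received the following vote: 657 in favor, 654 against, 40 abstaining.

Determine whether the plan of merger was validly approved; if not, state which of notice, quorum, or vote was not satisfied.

Invalid — notice requirement not satisfied.

Notice: 13 days given; 14 required. Not satisfied.
Quorum: 50% of 2,696 = 1,348; 1,351 present. Satisfied.
Vote: requires a majority of the votes cast (1,351 − 40 abstaining = 1,311); a majority of 1311 is 656, so 656 needed; 657 in favor. Satisfied.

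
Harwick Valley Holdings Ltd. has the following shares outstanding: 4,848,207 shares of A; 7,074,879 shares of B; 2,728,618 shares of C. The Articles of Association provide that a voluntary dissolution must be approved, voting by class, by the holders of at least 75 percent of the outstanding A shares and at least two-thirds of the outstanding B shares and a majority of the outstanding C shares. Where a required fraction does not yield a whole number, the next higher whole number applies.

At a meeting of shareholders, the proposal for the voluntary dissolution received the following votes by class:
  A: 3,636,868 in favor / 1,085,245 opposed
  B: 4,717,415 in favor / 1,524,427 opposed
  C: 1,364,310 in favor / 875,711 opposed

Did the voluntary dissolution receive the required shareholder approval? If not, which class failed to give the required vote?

Approved — every class gave the required vote.

A: 3/4 of 4848207 = 3636155.25, rounded up to 3636156; 3,636,156 required, 3,636,868 in favor — approved.
B: 2/3 of 7074879 = 4716586; 4,716,586 required, 4,717,415 in favor — approved.
C: a majority of 2728618 is 1364310; 1,364,310 required, 1,364,310 in favor — approved.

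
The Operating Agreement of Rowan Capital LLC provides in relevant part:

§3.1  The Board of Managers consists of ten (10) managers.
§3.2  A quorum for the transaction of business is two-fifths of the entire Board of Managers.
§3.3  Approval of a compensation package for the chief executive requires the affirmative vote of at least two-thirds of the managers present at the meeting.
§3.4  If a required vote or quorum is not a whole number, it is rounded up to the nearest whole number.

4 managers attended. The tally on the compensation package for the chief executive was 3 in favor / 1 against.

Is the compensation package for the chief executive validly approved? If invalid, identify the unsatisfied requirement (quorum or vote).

Quorum: 4 present; quorum is 4. Satisfied.
Vote: the compensation package for the chief executive requires two-thirds of the managers present (4). 2/3 of 4 = 2.67, rounded up to 3, so 3 affirmative votes are needed; 3 voted in favor. Satisfied.

Valid — all requirements satisfied.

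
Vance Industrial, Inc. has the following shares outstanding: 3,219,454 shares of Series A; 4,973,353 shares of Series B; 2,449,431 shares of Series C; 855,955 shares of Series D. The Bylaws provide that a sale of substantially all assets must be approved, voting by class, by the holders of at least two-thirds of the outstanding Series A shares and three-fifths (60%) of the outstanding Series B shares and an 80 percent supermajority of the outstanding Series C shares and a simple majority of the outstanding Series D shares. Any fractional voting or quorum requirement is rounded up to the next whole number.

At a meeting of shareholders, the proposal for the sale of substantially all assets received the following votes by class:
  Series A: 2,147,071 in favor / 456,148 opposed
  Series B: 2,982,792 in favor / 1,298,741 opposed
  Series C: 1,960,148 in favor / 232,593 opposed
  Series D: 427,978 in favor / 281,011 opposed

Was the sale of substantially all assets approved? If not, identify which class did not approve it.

Not approved — the Series B shares did not give the required vote.

Series A: 2/3 of 3219454 = 2146302.67, rounded up to 2146303; 2,146,303 required, 2,147,071 in favor — approved.
Series B: 3/5 of 4973353 = 2984011.80, rounded up to 2984012; 2,984,012 required, 2,982,792 in favor — not approved.
Series C: 4/5 of 2449431 = 1959544.80, rounded up to 1959545; 1,959,545 required, 1,960,148 in favor — approved.
Series D: a majority of 855955 is 427978; 427,978 required, 427,978 in favor — approved.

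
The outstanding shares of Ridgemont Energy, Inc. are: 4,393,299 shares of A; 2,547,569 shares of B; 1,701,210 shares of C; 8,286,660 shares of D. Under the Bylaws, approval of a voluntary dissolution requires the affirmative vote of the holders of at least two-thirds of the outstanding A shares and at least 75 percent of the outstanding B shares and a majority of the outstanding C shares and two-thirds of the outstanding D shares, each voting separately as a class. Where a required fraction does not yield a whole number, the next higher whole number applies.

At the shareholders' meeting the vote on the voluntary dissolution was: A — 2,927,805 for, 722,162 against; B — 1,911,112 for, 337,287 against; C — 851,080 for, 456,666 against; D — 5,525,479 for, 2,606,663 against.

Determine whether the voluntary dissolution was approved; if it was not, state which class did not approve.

Not approved — the A shares did not give the required vote.

A: 2/3 of 4393299 = 2928866; 2,928,866 required, 2,927,805 in favor — not approved.
B: 3/4 of 2547569 = 1910676.75, rounded up to 1910677; 1,910,677 required, 1,911,112 in favor — approved.
C: a majority of 1701210 is 850606; 850,606 required, 851,080 in favor — approved.
D: 2/3 of 8286660 = 5524440; 5,524,440 required, 5,525,479 in favor — approved.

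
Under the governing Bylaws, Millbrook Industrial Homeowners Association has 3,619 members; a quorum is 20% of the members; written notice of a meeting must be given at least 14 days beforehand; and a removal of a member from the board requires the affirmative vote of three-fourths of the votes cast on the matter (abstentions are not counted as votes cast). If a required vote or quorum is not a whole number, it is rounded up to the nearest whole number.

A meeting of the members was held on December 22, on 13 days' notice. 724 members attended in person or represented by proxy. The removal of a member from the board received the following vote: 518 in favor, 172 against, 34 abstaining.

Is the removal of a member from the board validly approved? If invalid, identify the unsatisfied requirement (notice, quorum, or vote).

Notice: 13 days given; 14 required. Not satisfied.
Quorum: 20% of 3,619 = 723.80, rounded up to 724; 724 present. Satisfied.
Vote: requires three-fourths of the votes cast (724 − 34 abstaining = 690); 3/4 of 690 = 517.50, rounded up to 518, so 518 needed; 518 in favor. Satisfied.

Invalid — notice requirement not satisfied.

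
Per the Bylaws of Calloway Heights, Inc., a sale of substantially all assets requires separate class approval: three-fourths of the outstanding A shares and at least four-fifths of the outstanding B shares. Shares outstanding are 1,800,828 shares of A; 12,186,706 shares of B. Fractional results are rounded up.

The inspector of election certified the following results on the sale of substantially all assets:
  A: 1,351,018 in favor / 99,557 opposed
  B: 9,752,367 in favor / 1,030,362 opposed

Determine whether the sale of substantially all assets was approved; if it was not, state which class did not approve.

A: 3/4 of 1800828 = 1350621; 1,350,621 required, 1,351,018 in favor — approved.
B: 4/5 of 12186706 = 9749364.80, rounded up to 9749365; 9,749,365 required, 9,752,367 in favor — approved.

Approved — every class gave the required vote.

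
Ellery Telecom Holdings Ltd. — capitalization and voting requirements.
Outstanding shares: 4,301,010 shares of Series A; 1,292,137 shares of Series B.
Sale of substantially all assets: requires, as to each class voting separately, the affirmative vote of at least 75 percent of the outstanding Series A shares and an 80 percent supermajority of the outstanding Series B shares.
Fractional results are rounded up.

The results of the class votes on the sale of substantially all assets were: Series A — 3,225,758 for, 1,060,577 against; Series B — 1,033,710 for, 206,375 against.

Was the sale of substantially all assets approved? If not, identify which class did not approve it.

Series A: 3/4 of 4301010 = 3225757.50, rounded up to 3225758; 3,225,758 required, 3,225,758 in favor — approved.
Series B: 4/5 of 1292137 = 1033709.60, rounded up to 1033710; 1,033,710 required, 1,033,710 in favor — approved.

Approved — every class gave the required vote.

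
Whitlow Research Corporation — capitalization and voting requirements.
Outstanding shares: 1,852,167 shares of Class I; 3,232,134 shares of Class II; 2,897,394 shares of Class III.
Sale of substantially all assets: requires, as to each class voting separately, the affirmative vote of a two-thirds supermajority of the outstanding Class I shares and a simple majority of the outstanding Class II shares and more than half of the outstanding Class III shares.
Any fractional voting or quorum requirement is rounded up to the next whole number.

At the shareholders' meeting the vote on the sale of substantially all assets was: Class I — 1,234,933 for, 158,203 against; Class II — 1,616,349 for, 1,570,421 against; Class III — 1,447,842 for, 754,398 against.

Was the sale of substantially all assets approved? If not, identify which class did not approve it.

Not approved — the Class III shares did not give the required vote.

Class I: 2/3 of 1852167 = 1234778; 1,234,778 required, 1,234,933 in favor — approved.
Class II: a majority of 3232134 is 1616068; 1,616,068 required, 1,616,349 in favor — approved.
Class III: a majority of 2897394 is 1448698; 1,448,698 required, 1,447,842 in favor — not approved.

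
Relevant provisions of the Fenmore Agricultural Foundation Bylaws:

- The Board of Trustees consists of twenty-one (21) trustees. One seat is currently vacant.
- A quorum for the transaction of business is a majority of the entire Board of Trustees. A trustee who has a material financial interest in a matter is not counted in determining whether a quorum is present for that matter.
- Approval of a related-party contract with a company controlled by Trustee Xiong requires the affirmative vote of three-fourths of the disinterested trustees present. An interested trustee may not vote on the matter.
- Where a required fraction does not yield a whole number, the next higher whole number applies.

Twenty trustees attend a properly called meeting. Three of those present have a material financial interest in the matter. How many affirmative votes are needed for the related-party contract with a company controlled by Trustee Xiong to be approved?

The related-party contract with a company controlled by Trustee Xiong requires three-fourths of the disinterested trustees present (20 − 3 = 17).
3/4 of 17 = 12.75, rounded up to 13.

13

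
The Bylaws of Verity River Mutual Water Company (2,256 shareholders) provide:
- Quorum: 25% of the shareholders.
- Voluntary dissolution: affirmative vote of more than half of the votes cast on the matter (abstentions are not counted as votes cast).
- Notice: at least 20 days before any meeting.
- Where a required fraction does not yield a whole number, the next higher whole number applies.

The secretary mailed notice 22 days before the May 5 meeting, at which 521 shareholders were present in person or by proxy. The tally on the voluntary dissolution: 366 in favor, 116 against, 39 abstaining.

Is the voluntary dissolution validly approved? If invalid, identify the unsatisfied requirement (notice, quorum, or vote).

Notice: 22 days given; 20 required. Satisfied.
Quorum: 25% of 2,256 = 564; 521 present. Not satisfied.
Vote: requires a majority of the votes cast (521 − 39 abstaining = 482); a majority of 482 is 242, so 242 needed; 366 in favor. Satisfied.

Invalid — quorum requirement not satisfied.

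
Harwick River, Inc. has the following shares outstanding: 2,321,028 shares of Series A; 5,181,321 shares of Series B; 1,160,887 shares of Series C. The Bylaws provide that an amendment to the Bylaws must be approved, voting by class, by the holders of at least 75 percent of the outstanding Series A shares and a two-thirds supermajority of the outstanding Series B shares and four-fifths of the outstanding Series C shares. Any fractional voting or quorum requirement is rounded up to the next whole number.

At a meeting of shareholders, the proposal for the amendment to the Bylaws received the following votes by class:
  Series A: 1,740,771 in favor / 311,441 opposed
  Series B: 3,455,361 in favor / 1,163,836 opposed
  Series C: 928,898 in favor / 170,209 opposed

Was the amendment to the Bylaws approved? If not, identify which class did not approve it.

Series A: 3/4 of 2321028 = 1740771; 1,740,771 required, 1,740,771 in favor — approved.
Series B: 2/3 of 5181321 = 3454214; 3,454,214 required, 3,455,361 in favor — approved.
Series C: 4/5 of 1160887 = 928709.60, rounded up to 928710; 928,710 required, 928,898 in favor — approved.

Approved — every class gave the required vote.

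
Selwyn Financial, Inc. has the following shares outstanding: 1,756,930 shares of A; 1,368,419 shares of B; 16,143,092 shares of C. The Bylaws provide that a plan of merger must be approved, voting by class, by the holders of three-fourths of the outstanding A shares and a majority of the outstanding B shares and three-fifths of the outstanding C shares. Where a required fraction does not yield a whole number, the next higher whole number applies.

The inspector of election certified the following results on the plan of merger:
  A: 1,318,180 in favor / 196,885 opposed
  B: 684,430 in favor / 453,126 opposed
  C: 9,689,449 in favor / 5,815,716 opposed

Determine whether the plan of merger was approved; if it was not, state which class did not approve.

Approved — every class gave the required vote.

A: 3/4 of 1756930 = 1317697.50, rounded up to 1317698; 1,317,698 required, 1,318,180 in favor — approved.
B: a majority of 1368419 is 684210; 684,210 required, 684,430 in favor — approved.
C: 3/5 of 16143092 = 9685855.20, rounded up to 9685856; 9,685,856 required, 9,689,449 in favor — approved.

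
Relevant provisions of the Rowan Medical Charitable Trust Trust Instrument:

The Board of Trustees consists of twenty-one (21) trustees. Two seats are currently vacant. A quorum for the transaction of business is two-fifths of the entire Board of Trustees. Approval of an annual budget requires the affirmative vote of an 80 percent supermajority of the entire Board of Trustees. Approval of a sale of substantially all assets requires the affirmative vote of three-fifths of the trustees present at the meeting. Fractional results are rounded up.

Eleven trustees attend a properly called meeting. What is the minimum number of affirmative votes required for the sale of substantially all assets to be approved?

7

The sale of substantially all assets requires three-fifths of the trustees present (11).
3/5 of 11 = 6.60, rounded up to 7.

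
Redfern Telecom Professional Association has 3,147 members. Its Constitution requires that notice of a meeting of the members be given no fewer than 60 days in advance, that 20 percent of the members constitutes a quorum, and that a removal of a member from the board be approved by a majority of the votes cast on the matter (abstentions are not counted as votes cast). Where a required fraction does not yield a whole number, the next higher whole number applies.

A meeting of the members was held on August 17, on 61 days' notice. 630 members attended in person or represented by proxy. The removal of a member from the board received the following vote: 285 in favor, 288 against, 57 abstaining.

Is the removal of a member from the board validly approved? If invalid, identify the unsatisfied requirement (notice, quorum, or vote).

Invalid — vote requirement not satisfied.

Notice: 61 days given; 60 required. Satisfied.
Quorum: 20% of 3,147 = 629.40, rounded up to 630; 630 present. Satisfied.
Vote: requires a majority of the votes cast (630 − 57 abstaining = 573); a majority of 573 is 287, so 287 needed; 285 in favor. Not satisfied.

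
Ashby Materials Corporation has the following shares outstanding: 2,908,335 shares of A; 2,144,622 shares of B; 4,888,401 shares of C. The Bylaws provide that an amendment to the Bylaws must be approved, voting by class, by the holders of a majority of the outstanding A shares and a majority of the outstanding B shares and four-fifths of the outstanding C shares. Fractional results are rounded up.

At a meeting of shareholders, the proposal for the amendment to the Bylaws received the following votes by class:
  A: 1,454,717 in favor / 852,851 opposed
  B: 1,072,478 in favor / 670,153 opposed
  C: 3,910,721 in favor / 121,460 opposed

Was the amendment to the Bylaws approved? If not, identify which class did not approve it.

A: a majority of 2908335 is 1454168; 1,454,168 required, 1,454,717 in favor — approved.
B: a majority of 2144622 is 1072312; 1,072,312 required, 1,072,478 in favor — approved.
C: 4/5 of 4888401 = 3910720.80, rounded up to 3910721; 3,910,721 required, 3,910,721 in favor — approved.

Approved — every class gave the required vote.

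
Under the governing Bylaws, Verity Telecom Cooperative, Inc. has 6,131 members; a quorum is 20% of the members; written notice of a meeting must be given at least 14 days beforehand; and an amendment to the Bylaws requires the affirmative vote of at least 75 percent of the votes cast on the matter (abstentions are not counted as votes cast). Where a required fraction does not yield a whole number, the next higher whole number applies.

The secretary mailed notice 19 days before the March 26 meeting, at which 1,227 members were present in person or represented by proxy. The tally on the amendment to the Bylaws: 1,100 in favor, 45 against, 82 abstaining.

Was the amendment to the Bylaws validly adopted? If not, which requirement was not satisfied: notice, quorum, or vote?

Notice: 19 days given; 14 required. Satisfied.
Quorum: 20% of 6,131 = 1,226.20, rounded up to 1,227; 1,227 present. Satisfied.
Vote: requires three-fourths of the votes cast (1,227 − 82 abstaining = 1,145); 3/4 of 1145 = 858.75, rounded up to 859, so 859 needed; 1,100 in favor. Satisfied.

Valid — all requirements satisfied.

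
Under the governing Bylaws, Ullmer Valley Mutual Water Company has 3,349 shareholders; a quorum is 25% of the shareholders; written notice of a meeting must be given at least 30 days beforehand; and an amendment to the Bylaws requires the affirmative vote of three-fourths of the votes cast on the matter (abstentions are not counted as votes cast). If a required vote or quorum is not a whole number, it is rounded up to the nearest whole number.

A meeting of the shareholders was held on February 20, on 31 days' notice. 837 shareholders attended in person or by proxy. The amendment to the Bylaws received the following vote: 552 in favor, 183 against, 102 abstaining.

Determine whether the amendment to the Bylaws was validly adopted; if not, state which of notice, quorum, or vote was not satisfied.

Notice: 31 days given; 30 required. Satisfied.
Quorum: 25% of 3,349 = 837.25, rounded up to 838; 837 present. Not satisfied.
Vote: requires three-fourths of the votes cast (837 − 102 abstaining = 735); 3/4 of 735 = 551.25, rounded up to 552, so 552 needed; 552 in favor. Satisfied.

Invalid — quorum requirement not satisfied.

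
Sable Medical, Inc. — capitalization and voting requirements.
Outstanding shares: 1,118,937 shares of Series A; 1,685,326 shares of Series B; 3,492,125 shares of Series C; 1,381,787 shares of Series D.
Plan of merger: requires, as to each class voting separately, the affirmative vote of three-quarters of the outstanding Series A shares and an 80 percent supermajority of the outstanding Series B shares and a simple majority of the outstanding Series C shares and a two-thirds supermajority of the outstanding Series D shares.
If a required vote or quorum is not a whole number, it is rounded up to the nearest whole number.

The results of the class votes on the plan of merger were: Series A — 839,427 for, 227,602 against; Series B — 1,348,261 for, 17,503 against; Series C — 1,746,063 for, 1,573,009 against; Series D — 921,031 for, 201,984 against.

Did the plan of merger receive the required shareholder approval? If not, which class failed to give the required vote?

Not approved — the Series D shares did not give the required vote.

Series A: 3/4 of 1118937 = 839202.75, rounded up to 839203; 839,203 required, 839,427 in favor — approved.
Series B: 4/5 of 1685326 = 1348260.80, rounded up to 1348261; 1,348,261 required, 1,348,261 in favor — approved.
Series C: a majority of 3492125 is 1746063; 1,746,063 required, 1,746,063 in favor — approved.
Series D: 2/3 of 1381787 = 921191.33, rounded up to 921192; 921,192 required, 921,031 in favor — not approved.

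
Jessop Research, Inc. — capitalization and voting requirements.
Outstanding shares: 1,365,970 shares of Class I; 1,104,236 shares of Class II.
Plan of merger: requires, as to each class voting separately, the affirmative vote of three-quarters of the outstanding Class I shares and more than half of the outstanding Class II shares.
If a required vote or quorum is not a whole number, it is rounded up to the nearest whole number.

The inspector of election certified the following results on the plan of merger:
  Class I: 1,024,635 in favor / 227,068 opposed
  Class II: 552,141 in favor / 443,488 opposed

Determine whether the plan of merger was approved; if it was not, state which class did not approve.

Approved — every class gave the required vote.

Class I: 3/4 of 1365970 = 1024477.50, rounded up to 1024478; 1,024,478 required, 1,024,635 in favor — approved.
Class II: a majority of 1104236 is 552119; 552,119 required, 552,141 in favor — approved.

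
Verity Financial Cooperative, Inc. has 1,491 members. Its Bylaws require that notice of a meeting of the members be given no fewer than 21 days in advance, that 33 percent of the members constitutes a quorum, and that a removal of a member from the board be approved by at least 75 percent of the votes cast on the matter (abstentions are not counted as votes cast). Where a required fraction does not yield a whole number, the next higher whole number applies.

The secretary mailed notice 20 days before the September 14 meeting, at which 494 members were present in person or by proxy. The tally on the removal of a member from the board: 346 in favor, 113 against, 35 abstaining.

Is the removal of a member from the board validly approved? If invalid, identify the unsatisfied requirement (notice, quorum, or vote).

Invalid — notice requirement not satisfied.

Notice: 20 days given; 21 required. Not satisfied.
Quorum: 33% of 1,491 = 492.03, rounded up to 493; 494 present. Satisfied.
Vote: requires three-fourths of the votes cast (494 − 35 abstaining = 459); 3/4 of 459 = 344.25, rounded up to 345, so 345 needed; 346 in favor. Satisfied.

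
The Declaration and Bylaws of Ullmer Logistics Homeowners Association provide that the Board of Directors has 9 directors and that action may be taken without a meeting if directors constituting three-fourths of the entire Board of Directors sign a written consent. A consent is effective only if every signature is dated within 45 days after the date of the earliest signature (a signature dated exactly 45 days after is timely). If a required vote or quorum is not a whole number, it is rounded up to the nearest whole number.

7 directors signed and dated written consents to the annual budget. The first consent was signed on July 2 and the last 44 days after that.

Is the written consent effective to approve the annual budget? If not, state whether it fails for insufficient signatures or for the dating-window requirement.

Effective — both the signature and dating-window requirements are satisfied.

Signatures required: three-fourths of 9 — 3/4 of 9 = 6.75, rounded up to 7, so 7 needed; 7 signed. Sufficient.
Dating window: the latest signature is 44 days after the earliest; the limit is 45 days. Within the window.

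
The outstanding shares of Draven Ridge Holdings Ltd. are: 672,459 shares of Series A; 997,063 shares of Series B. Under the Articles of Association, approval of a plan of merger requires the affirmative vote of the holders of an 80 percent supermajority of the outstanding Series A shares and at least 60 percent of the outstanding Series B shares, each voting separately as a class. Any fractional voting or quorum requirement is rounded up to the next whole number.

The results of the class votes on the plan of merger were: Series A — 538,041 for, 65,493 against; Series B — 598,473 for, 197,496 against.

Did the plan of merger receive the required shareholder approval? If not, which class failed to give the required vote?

Approved — every class gave the required vote.

Series A: 4/5 of 672459 = 537967.20, rounded up to 537968; 537,968 required, 538,041 in favor — approved.
Series B: 3/5 of 997063 = 598237.80, rounded up to 598238; 598,238 required, 598,473 in favor — approved.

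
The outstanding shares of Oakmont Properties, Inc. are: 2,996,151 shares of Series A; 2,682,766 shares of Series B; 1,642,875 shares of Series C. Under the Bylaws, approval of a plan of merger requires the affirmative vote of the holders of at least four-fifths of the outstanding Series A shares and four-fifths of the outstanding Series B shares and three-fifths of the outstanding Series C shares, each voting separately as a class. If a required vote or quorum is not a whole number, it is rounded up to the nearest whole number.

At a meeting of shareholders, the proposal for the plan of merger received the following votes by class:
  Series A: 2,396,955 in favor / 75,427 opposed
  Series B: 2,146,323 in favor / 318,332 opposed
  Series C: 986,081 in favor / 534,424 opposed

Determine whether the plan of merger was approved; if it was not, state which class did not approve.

Series A: 4/5 of 2996151 = 2396920.80, rounded up to 2396921; 2,396,921 required, 2,396,955 in favor — approved.
Series B: 4/5 of 2682766 = 2146212.80, rounded up to 2146213; 2,146,213 required, 2,146,323 in favor — approved.
Series C: 3/5 of 1642875 = 985725; 985,725 required, 986,081 in favor — approved.

Approved — every class gave the required vote.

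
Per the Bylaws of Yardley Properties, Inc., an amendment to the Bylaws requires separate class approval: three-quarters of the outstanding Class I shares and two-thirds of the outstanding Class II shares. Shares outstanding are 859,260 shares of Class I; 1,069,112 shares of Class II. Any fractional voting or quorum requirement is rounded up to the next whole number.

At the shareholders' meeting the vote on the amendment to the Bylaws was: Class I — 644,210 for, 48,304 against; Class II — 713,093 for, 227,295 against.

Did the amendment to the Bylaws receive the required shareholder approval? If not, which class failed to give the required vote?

Not approved — the Class I shares did not give the required vote.

Class I: 3/4 of 859260 = 644445; 644,445 required, 644,210 in favor — not approved.
Class II: 2/3 of 1069112 = 712741.33, rounded up to 712742; 712,742 required, 713,093 in favor — approved.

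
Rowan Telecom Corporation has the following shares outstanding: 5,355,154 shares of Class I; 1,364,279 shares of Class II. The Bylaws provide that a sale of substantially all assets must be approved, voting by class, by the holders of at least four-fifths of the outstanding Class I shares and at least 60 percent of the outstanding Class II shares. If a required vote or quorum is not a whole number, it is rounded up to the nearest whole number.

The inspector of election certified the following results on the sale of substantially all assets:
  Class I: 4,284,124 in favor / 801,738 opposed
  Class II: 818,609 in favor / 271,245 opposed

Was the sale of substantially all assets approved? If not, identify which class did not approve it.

Class I: 4/5 of 5355154 = 4284123.20, rounded up to 4284124; 4,284,124 required, 4,284,124 in favor — approved.
Class II: 3/5 of 1364279 = 818567.40, rounded up to 818568; 818,568 required, 818,609 in favor — approved.

Approved — every class gave the required vote.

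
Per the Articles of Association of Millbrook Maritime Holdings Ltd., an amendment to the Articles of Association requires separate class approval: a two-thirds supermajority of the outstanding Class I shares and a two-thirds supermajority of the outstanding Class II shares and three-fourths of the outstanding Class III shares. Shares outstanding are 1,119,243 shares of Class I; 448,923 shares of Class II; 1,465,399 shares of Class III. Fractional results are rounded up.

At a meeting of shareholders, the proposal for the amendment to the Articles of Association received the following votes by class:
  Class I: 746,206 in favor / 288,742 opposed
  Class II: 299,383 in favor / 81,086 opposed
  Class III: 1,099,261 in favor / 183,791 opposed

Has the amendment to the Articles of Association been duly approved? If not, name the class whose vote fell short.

Approved — every class gave the required vote.

Class I: 2/3 of 1119243 = 746162; 746,162 required, 746,206 in favor — approved.
Class II: 2/3 of 448923 = 299282; 299,282 required, 299,383 in favor — approved.
Class III: 3/4 of 1465399 = 1099049.25, rounded up to 1099050; 1,099,050 required, 1,099,261 in favor — approved.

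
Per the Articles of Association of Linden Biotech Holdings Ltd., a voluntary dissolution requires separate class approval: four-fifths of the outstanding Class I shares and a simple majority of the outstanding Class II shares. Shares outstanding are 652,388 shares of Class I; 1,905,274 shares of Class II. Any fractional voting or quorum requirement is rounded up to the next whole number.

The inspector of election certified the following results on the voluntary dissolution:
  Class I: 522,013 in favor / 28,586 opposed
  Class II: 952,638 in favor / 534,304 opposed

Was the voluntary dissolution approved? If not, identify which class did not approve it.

Approved — every class gave the required vote.

Class I: 4/5 of 652388 = 521910.40, rounded up to 521911; 521,911 required, 522,013 in favor — approved.
Class II: a majority of 1905274 is 952638; 952,638 required, 952,638 in favor — approved.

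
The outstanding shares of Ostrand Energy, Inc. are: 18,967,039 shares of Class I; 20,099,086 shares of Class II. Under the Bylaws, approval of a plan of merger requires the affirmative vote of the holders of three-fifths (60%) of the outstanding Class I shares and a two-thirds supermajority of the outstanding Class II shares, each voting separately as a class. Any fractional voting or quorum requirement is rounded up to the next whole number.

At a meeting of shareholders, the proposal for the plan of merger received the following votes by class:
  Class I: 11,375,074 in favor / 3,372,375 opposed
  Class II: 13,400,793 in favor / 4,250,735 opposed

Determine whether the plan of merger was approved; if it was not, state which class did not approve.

Not approved — the Class I shares did not give the required vote.

Class I: 3/5 of 18967039 = 11380223.40, rounded up to 11380224; 11,380,224 required, 11,375,074 in favor — not approved.
Class II: 2/3 of 20099086 = 13399390.67, rounded up to 13399391; 13,399,391 required, 13,400,793 in favor — approved.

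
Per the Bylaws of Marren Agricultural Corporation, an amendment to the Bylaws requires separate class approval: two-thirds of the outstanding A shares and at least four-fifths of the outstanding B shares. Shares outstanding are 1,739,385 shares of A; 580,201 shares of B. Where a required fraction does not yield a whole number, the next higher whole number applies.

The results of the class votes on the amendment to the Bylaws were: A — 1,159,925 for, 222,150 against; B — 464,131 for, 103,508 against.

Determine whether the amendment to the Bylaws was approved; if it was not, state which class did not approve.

Not approved — the B shares did not give the required vote.

A: 2/3 of 1739385 = 1159590; 1,159,590 required, 1,159,925 in favor — approved.
B: 4/5 of 580201 = 464160.80, rounded up to 464161; 464,161 required, 464,131 in favor — not approved.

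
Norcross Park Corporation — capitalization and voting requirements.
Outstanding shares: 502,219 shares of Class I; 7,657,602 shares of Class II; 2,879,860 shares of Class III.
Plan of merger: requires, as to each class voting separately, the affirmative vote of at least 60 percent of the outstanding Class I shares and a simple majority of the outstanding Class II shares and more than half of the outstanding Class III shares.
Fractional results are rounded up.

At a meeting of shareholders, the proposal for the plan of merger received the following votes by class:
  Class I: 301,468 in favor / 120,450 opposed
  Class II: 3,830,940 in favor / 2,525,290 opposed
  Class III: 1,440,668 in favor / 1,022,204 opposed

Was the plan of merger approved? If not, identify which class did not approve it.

Class I: 3/5 of 502219 = 301331.40, rounded up to 301332; 301,332 required, 301,468 in favor — approved.
Class II: a majority of 7657602 is 3828802; 3,828,802 required, 3,830,940 in favor — approved.
Class III: a majority of 2879860 is 1439931; 1,439,931 required, 1,440,668 in favor — approved.

Approved — every class gave the required vote.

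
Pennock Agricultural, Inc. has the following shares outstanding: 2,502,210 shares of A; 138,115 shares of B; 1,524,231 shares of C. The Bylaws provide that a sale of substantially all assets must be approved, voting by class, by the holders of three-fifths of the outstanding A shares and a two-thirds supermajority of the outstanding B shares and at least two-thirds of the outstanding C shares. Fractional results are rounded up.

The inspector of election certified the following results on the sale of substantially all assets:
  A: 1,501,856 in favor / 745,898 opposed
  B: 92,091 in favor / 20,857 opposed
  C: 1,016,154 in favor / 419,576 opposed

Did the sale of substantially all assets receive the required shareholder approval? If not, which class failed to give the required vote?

Approved — every class gave the required vote.

A: 3/5 of 2502210 = 1501326; 1,501,326 required, 1,501,856 in favor — approved.
B: 2/3 of 138115 = 92076.67, rounded up to 92077; 92,077 required, 92,091 in favor — approved.
C: 2/3 of 1524231 = 1016154; 1,016,154 required, 1,016,154 in favor — approved.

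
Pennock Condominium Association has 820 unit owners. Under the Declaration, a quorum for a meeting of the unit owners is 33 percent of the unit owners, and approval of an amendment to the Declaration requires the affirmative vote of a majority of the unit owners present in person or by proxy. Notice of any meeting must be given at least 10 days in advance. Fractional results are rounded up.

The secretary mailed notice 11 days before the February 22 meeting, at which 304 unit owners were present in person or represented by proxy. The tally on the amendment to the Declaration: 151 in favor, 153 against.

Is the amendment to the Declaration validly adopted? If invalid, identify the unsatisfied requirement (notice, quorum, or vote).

Invalid — vote requirement not satisfied.

Notice: 11 days given; 10 required. Satisfied.
Quorum: 33% of 820 = 270.60, rounded up to 271; 304 present. Satisfied.
Vote: requires a majority of those present (304); a majority of 304 is 153, so 153 needed; 151 in favor. Not satisfied.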